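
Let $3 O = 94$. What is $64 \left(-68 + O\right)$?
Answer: $- \frac{7040}{3} \approx -2346.7$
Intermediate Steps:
$O = \frac{94}{3}$ ($O = \frac{1}{3} \cdot 94 = \frac{94}{3} \approx 31.333$)
$64 \left(-68 + O\right) = 64 \left(-68 + \frac{94}{3}\right) = 64 \left(- \frac{110}{3}\right) = - \frac{7040}{3}$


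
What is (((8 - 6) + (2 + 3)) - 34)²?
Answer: 729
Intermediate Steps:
(((8 - 6) + (2 + 3)) - 34)² = ((2 + 5) - 34)² = (7 - 34)² = (-27)² = 729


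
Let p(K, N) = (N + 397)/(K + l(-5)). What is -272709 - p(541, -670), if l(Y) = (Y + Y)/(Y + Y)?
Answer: -147808005/542 ≈ -2.7271e+5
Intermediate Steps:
l(Y) = 1 (l(Y) = (2*Y)/((2*Y)) = (2*Y)*(1/(2*Y)) = 1)
p(K, N) = (397 + N)/(1 + K) (p(K, N) = (N + 397)/(K + 1) = (397 + N)/(1 + K))
-272709 - p(541, -670) = -272709 - (397 - 670)/(1 + 541) = -272709 - (-273)/542 = -272709 - 1*(-273/542) = -272709 + 273/542 = -147808005/542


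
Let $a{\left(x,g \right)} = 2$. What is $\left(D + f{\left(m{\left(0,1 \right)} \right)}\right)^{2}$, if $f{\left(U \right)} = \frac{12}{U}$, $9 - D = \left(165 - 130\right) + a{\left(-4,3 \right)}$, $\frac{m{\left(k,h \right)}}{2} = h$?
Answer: $484$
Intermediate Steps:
$m{\left(k,h \right)} = 2 h$
$D = -28$ ($D = 9 - \left(\left(165 - 130\right) + 2\right) = 9 - \left(35 + 2\right) = 9 - 37 = -28$)
$\left(D + f{\left(m{\left(0,1 \right)} \right)}\right)^{2} = \left(-28 + \frac{12}{2 \cdot 1}\right)^{2} = \left(-28 + \frac{12}{2}\right)^{2} = \left(-28 + 12 \cdot \frac{1}{2}\right)^{2} = \left(-28 + 6\right)^{2} = \left(-22\right)^{2} = 484$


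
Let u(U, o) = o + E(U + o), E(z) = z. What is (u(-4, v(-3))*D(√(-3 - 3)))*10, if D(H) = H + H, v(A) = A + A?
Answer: -320*I*√6 ≈ -783.84*I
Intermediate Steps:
v(A) = 2*A
u(U, o) = U + 2*o (u(U, o) = o + (U + o) = U + 2*o)
D(H) = 2*H
(u(-4, v(-3))*D(√(-3 - 3)))*10 = ((-4 + 2*(2*(-3)))*(2*√(-3 - 3)))*10 = ((-4 + 2*(-6))*(2*√(-6)))*10 = ((-4 - 12)*(2*(I*√6)))*10 = -32*I*√6*10 = -320*I*√6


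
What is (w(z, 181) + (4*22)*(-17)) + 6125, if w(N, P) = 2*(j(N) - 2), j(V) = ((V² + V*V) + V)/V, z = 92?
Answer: 4995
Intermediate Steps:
j(V) = (V + 2*V²)/V (j(V) = ((V² + V²) + V)/V = (2*V² + V)/V = (V + 2*V²)/V)
w(N, P) = -2 + 4*N (w(N, P) = 2*((1 + 2*N) - 2) = 2*(-1 + 2*N) = -2 + 4*N)
(w(z, 181) + (4*22)*(-17)) + 6125 = ((-2 + 4*92) + (4*22)*(-17)) + 6125 = ((-2 + 368) + 88*(-17)) + 6125 = (366 - 1496) + 6125 = -1130 + 6125 = 4995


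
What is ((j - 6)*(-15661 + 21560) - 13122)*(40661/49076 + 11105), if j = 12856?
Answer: 10326816680644737/12269 ≈ 8.4170e+11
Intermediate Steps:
((j - 6)*(-15661 + 21560) - 13122)*(40661/49076 + 11105) = ((12856 - 6)*(-15661 + 21560) - 13122)*(40661/49076 + 11105) = (12850*5899 - 13122)*(40661*(1/49076) + 11105) = (75802150 - 13122)*(40661/49076 + 11105) = 75789028*(545029641/49076) = 10326816680644737/12269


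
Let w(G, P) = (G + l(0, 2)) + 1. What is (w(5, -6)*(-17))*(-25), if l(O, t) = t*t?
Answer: 4250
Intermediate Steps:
l(O, t) = t²
w(G, P) = 5 + G (w(G, P) = (G + 2²) + 1 = (G + 4) + 1 = (4 + G) + 1 = 5 + G)
(w(5, -6)*(-17))*(-25) = ((5 + 5)*(-17))*(-25) = (10*(-17))*(-25) = -170*(-25) = 4250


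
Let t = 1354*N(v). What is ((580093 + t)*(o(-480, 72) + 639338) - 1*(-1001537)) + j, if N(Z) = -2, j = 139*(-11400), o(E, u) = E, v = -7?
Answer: 368866443267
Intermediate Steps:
j = -1584600
t = -2708 (t = 1354*(-2) = -2708)
((580093 + t)*(o(-480, 72) + 639338) - 1*(-1001537)) + j = ((580093 - 2708)*(-480 + 639338) - 1*(-1001537)) - 1584600 = (577385*638858 + 1001537) - 1584600 = (368867026330 + 1001537) - 1584600 = 368868027867 - 1584600 = 368866443267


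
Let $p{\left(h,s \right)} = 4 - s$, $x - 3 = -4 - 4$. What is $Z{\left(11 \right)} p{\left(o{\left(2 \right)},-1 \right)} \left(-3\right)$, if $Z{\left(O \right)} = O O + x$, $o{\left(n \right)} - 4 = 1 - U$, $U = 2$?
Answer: $-1740$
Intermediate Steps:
$o{\left(n \right)} = 3$ ($o{\left(n \right)} = 4 + \left(1 - 2\right) = 4 - 1 = 3$)
$x = -5$ ($x = 3 - 8 = -5$)
$Z{\left(O \right)} = -5 + O^{2}$ ($Z{\left(O \right)} = O O - 5 = O^{2} - 5 = -5 + O^{2}$)
$Z{\left(11 \right)} p{\left(o{\left(2 \right)},-1 \right)} \left(-3\right) = \left(-5 + 11^{2}\right) \left(4 - -1\right) \left(-3\right) = \left(-5 + 121\right) \left(4 + 1\right) \left(-3\right) = 116 \cdot 5 \left(-3\right) = 580 \left(-3\right) = -1740$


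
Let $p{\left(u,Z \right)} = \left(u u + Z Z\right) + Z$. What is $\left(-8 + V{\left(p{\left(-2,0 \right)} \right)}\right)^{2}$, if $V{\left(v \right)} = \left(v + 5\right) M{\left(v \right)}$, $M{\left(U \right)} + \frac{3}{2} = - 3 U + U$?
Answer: $\frac{34969}{4} \approx 8742.3$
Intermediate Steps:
$M{\left(U \right)} = - \frac{3}{2} - 2 U$ ($M{\left(U \right)} = - \frac{3}{2} + \left(- 3 U + U\right) = - \frac{3}{2} - 2 U$)
$p{\left(u,Z \right)} = Z + Z^{2} + u^{2}$ ($p{\left(u,Z \right)} = \left(u^{2} + Z^{2}\right) + Z = \left(Z^{2} + u^{2}\right) + Z = Z + Z^{2} + u^{2}$)
$V{\left(v \right)} = \left(5 + v\right) \left(- \frac{3}{2} - 2 v\right)$ ($V{\left(v \right)} = \left(v + 5\right) \left(- \frac{3}{2} - 2 v\right) = \left(5 + v\right) \left(- \frac{3}{2} - 2 v\right)$)
$\left(-8 + V{\left(p{\left(-2,0 \right)} \right)}\right)^{2} = \left(-8 - \frac{\left(3 + 4 \left(0 + 0^{2} + \left(-2\right)^{2}\right)\right) \left(5 + \left(0 + 0^{2} + \left(-2\right)^{2}\right)\right)}{2}\right)^{2} = \left(-8 - \frac{\left(3 + 4 \left(0 + 0 + 4\right)\right) \left(5 + \left(0 + 0 + 4\right)\right)}{2}\right)^{2} = \left(-8 - \frac{\left(3 + 4 \cdot 4\right) \left(5 + 4\right)}{2}\right)^{2} = \left(-8 - \frac{1}{2} \left(3 + 16\right) 9\right)^{2} = \left(-8 - \frac{19}{2} \cdot 9\right)^{2} = \left(-8 - \frac{171}{2}\right)^{2} = \left(- \frac{187}{2}\right)^{2} = \frac{34969}{4}$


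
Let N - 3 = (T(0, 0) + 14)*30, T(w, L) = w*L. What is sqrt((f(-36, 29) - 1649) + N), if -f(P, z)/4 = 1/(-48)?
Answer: I*sqrt(44133)/6 ≈ 35.013*I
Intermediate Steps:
f(P, z) = 1/12 (f(P, z) = -4/(-48) = -4*(-1/48) = 1/12)
T(w, L) = L*w
N = 423 (N = 3 + (0*0 + 14)*30 = 3 + (0 + 14)*30 = 3 + 14*30 = 3 + 420 = 423)
sqrt((f(-36, 29) - 1649) + N) = sqrt((1/12 - 1649) + 423) = sqrt(-19787/12 + 423) = sqrt(-14711/12) = I*sqrt(44133)/6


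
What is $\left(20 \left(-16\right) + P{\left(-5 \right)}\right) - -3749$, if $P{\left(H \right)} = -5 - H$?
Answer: $3429$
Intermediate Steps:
$\left(20 \left(-16\right) + P{\left(-5 \right)}\right) - -3749 = \left(20 \left(-16\right) - 0\right) - -3749 = \left(-320 + \left(-5 + 5\right)\right) + 3749 = \left(-320 + 0\right) + 3749 = -320 + 3749 = 3429$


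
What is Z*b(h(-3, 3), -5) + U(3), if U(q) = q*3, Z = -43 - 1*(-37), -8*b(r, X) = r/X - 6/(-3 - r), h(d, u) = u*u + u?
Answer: 15/2 ≈ 7.5000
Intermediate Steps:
h(d, u) = u + u**2 (h(d, u) = u**2 + u = u + u**2)
b(r, X) = 3/(4*(-3 - r)) - r/(8*X) (b(r, X) = -(r/X - 6/(-3 - r))/8 = -(-6/(-3 - r) + r/X)/8 = 3/(4*(-3 - r)) - r/(8*X))
Z = -6 (Z = -43 + 37 = -6)
U(q) = 3*q
Z*b(h(-3, 3), -5) + U(3) = -3*(-(3*(1 + 3))**2 - 6*(-5) - 9*(1 + 3))/(4*(-5)*(3 + 3*(1 + 3))) + 3*3 = -3*(-1)*(-(3*4)**2 + 30 - 9*4)/(4*5*(3 + 3*4)) + 9 = -3*(-1)*(-1*12**2 + 30 - 3*12)/(4*5*(3 + 12)) + 9 = -3*(-1)*(-1*144 + 30 - 36)/(4*5*15) + 9 = -3*(-1)*(-144 + 30 - 36)/(4*5*15) + 9 = -3*(-1)*(-150)/(4*5*15) + 9 = -6*1/4 + 9 = -3/2 + 9 = 15/2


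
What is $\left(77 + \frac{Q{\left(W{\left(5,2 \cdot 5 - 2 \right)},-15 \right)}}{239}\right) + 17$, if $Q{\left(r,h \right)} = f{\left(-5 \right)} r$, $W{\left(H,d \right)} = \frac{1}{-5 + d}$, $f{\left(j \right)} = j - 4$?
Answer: $\frac{22463}{239} \approx 93.987$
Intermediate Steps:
$f{\left(j \right)} = -4 + j$
$Q{\left(r,h \right)} = - 9 r$ ($Q{\left(r,h \right)} = \left(-4 - 5\right) r = - 9 r$)
$\left(77 + \frac{Q{\left(W{\left(5,2 \cdot 5 - 2 \right)},-15 \right)}}{239}\right) + 17 = \left(77 + \frac{\left(-9\right) \frac{1}{-5 + \left(2 \cdot 5 - 2\right)}}{239}\right) + 17 = \left(77 + - \frac{9}{-5 + \left(10 - 2\right)} \frac{1}{239}\right) + 17 = \left(77 + - \frac{9}{-5 + 8} \cdot \frac{1}{239}\right) + 17 = \left(77 + - \frac{9}{3} \cdot \frac{1}{239}\right) + 17 = \left(77 + \left(-9\right) \frac{1}{3} \cdot \frac{1}{239}\right) + 17 = \left(77 - \frac{3}{239}\right) + 17 = \frac{18400}{239} + 17 = \frac{22463}{239}$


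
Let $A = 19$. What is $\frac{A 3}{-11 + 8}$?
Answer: $-19$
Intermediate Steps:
$\frac{A 3}{-11 + 8} = \frac{19 \cdot 3}{-11 + 8} = \frac{57}{-3} = 57 \left(- \frac{1}{3}\right) = -19$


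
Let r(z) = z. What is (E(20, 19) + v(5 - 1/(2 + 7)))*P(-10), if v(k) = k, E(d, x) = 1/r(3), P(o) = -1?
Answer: -47/9 ≈ -5.2222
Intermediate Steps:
E(d, x) = ⅓ (E(d, x) = 1/3 = ⅓)
(E(20, 19) + v(5 - 1/(2 + 7)))*P(-10) = (⅓ + (5 - 1/(2 + 7)))*(-1) = (⅓ + (5 - 1/9))*(-1) = (⅓ + (5 - 1*⅑))*(-1) = (⅓ + (5 - ⅑))*(-1) = (⅓ + 44/9)*(-1) = (47/9)*(-1) = -47/9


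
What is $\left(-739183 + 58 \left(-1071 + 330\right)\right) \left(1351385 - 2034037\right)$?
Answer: $533943770972$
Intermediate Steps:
$\left(-739183 + 58 \left(-1071 + 330\right)\right) \left(1351385 - 2034037\right) = \left(-739183 + 58 \left(-741\right)\right) \left(-682652\right) = \left(-739183 - 42978\right) \left(-682652\right) = \left(-782161\right) \left(-682652\right) = 533943770972$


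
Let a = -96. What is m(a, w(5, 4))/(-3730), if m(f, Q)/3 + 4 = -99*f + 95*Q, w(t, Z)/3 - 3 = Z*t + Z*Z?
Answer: -12369/746 ≈ -16.580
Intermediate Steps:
w(t, Z) = 9 + 3*Z² + 3*Z*t (w(t, Z) = 9 + 3*(Z*t + Z*Z) = 9 + 3*(Z*t + Z²) = 9 + 3*(Z² + Z*t) = 9 + (3*Z² + 3*Z*t) = 9 + 3*Z² + 3*Z*t)
m(f, Q) = -12 - 297*f + 285*Q (m(f, Q) = -12 + 3*(-99*f + 95*Q) = -12 + (-297*f + 285*Q) = -12 - 297*f + 285*Q)
m(a, w(5, 4))/(-3730) = (-12 - 297*(-96) + 285*(9 + 3*4² + 3*4*5))/(-3730) = (-12 + 28512 + 285*(9 + 3*16 + 60))*(-1/3730) = (-12 + 28512 + 285*(9 + 48 + 60))*(-1/3730) = (-12 + 28512 + 285*117)*(-1/3730) = (-12 + 28512 + 33345)*(-1/3730) = 61845*(-1/3730) = -12369/746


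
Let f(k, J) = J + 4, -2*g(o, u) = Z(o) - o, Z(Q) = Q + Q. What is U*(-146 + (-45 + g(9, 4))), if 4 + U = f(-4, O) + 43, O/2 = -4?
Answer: -13685/2 ≈ -6842.5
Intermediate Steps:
O = -8 (O = 2*(-4) = -8)
Z(Q) = 2*Q
g(o, u) = -o/2 (g(o, u) = -(2*o - o)/2 = -o/2)
f(k, J) = 4 + J
U = 35 (U = -4 + ((4 - 8) + 43) = -4 + (-4 + 43) = -4 + 39 = 35)
U*(-146 + (-45 + g(9, 4))) = 35*(-146 + (-45 - ½*9)) = 35*(-146 + (-45 - 9/2)) = 35*(-146 - 99/2) = 35*(-391/2) = -13685/2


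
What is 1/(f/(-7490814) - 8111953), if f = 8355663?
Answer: -2496938/20255046485135 ≈ -1.2327e-7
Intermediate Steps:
1/(f/(-7490814) - 8111953) = 1/(8355663/(-7490814) - 8111953) = 1/(8355663*(-1/7490814) - 8111953) = 1/(-2785221/2496938 - 8111953) = 1/(-20255046485135/2496938) = -2496938/20255046485135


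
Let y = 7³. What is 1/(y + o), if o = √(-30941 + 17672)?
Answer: 343/130918 - I*√13269/130918 ≈ 0.00262 - 0.00087987*I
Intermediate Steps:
y = 343
o = I*√13269 (o = √(-13269) = I*√13269 ≈ 115.19*I)
1/(y + o) = 1/(343 + I*√13269)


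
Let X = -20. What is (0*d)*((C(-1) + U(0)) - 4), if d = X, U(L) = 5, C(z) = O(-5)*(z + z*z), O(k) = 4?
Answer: 0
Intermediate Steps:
C(z) = 4*z + 4*z**2 (C(z) = 4*(z + z*z) = 4*(z + z**2) = 4*z + 4*z**2)
d = -20
(0*d)*((C(-1) + U(0)) - 4) = (0*(-20))*((4*(-1)*(1 - 1) + 5) - 4) = 0*((4*(-1)*0 + 5) - 4) = 0*((0 + 5) - 4) = 0*(5 - 4) = 0*1 = 0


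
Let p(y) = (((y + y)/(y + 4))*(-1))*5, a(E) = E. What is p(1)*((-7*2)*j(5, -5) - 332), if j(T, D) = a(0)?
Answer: 664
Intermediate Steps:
j(T, D) = 0
p(y) = -10*y/(4 + y) (p(y) = (((2*y)/(4 + y))*(-1))*5 = ((2*y/(4 + y))*(-1))*5 = -2*y/(4 + y)*5 = -10*y/(4 + y))
p(1)*((-7*2)*j(5, -5) - 332) = (-10*1/(4 + 1))*(-7*2*0 - 332) = (-10*1/5)*(-14*0 - 332) = (-10*1*⅕)*(0 - 332) = -2*(-332) = 664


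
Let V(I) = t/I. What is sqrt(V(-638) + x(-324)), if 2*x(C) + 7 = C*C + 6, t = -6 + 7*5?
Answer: sqrt(6350982)/11 ≈ 229.10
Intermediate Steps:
t = 29 (t = -6 + 35 = 29)
V(I) = 29/I
x(C) = -1/2 + C**2/2 (x(C) = -7/2 + (C*C + 6)/2 = -7/2 + (C**2 + 6)/2 = -7/2 + (6 + C**2)/2 = -7/2 + (3 + C**2/2) = -1/2 + C**2/2)
sqrt(V(-638) + x(-324)) = sqrt(29/(-638) + (-1/2 + (1/2)*(-324)**2)) = sqrt(29*(-1/638) + (-1/2 + (1/2)*104976)) = sqrt(-1/22 + (-1/2 + 52488)) = sqrt(-1/22 + 104975/2) = sqrt(577362/11) = sqrt(6350982)/11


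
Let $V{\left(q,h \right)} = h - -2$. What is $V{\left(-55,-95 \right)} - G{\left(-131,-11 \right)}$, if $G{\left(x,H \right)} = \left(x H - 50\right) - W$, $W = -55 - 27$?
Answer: $-1566$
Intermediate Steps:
$V{\left(q,h \right)} = 2 + h$ ($V{\left(q,h \right)} = h + 2 = 2 + h$)
$W = -82$ ($W = -55 - 27 = -82$)
$G{\left(x,H \right)} = 32 + H x$ ($G{\left(x,H \right)} = \left(x H - 50\right) - -82 = \left(H x - 50\right) + 82 = \left(-50 + H x\right) + 82 = 32 + H x$)
$V{\left(-55,-95 \right)} - G{\left(-131,-11 \right)} = \left(2 - 95\right) - \left(32 - -1441\right) = -93 - \left(32 + 1441\right) = -93 - 1473 = -1566$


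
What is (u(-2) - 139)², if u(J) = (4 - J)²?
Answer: 10609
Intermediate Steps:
(u(-2) - 139)² = ((-4 - 2)² - 139)² = ((-6)² - 139)² = (36 - 139)² = (-103)² = 10609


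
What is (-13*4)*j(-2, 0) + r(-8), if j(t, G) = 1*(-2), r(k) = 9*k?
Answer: 32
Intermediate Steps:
j(t, G) = -2
(-13*4)*j(-2, 0) + r(-8) = -13*4*(-2) + 9*(-8) = -52*(-2) - 72 = 104 - 72 = 32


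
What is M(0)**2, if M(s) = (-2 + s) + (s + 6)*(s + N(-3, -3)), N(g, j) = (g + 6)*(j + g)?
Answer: 12100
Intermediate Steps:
N(g, j) = (6 + g)*(g + j)
M(s) = -2 + s + (-18 + s)*(6 + s) (M(s) = (-2 + s) + (s + 6)*(s + ((-3)**2 + 6*(-3) + 6*(-3) - 3*(-3))) = (-2 + s) + (6 + s)*(s + (9 - 18 - 18 + 9)) = (-2 + s) + (6 + s)*(s - 18) = (-2 + s) + (6 + s)*(-18 + s) = (-2 + s) + (-18 + s)*(6 + s) = -2 + s + (-18 + s)*(6 + s))
M(0)**2 = (-110 + 0**2 - 11*0)**2 = (-110 + 0 + 0)**2 = (-110)**2 = 12100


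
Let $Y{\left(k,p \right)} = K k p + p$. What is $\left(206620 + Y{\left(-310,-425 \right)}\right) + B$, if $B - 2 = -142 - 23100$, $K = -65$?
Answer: $-8380795$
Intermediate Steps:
$B = -23240$ ($B = 2 - 23242 = -23240$)
$Y{\left(k,p \right)} = p - 65 k p$ ($Y{\left(k,p \right)} = - 65 k p + p = p - 65 k p$)
$\left(206620 + Y{\left(-310,-425 \right)}\right) + B = \left(206620 - 425 \left(1 - -20150\right)\right) - 23240 = \left(206620 - 425 \left(1 + 20150\right)\right) - 23240 = \left(206620 - 8564175\right) - 23240 = -8357555 - 23240 = -8380795$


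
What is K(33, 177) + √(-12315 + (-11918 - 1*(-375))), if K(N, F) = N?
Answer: 33 + I*√23858 ≈ 33.0 + 154.46*I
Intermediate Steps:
K(33, 177) + √(-12315 + (-11918 - 1*(-375))) = 33 + √(-12315 + (-11918 - 1*(-375))) = 33 + √(-12315 + (-11918 + 375)) = 33 + √(-12315 - 11543) = 33 + √(-23858) = 33 + I*√23858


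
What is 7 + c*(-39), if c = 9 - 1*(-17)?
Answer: -1007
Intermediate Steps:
c = 26 (c = 9 + 17 = 26)
7 + c*(-39) = 7 + 26*(-39) = 7 - 1014 = -1007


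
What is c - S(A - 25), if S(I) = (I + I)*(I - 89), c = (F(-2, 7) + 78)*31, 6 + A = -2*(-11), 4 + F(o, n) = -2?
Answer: 468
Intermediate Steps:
F(o, n) = -6 (F(o, n) = -4 - 2 = -6)
A = 16 (A = -6 - 2*(-11) = -6 + 22 = 16)
c = 2232 (c = (-6 + 78)*31 = 72*31 = 2232)
S(I) = 2*I*(-89 + I) (S(I) = (2*I)*(-89 + I) = 2*I*(-89 + I))
c - S(A - 25) = 2232 - 2*(16 - 25)*(-89 + (16 - 25)) = 2232 - 2*(-9)*(-89 - 9) = 2232 - 2*(-9)*(-98) = 2232 - 1*1764 = 2232 - 1764 = 468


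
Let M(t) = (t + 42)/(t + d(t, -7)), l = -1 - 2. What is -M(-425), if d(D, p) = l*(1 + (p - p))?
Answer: -383/428 ≈ -0.89486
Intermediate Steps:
l = -3
d(D, p) = -3 (d(D, p) = -3*(1 + (p - p)) = -3*(1 + 0) = -3*1 = -3)
M(t) = (42 + t)/(-3 + t) (M(t) = (t + 42)/(t - 3) = (42 + t)/(-3 + t))
-M(-425) = -(42 - 425)/(-3 - 425) = -(-383)/(-428) = -(-1)*(-383)/428 = -1*383/428 = -383/428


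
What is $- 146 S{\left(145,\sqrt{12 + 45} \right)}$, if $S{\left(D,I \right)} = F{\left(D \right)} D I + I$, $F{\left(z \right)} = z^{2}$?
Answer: $- 445099396 \sqrt{57} \approx -3.3604 \cdot 10^{9}$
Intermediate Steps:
$S{\left(D,I \right)} = I + I D^{3}$ ($S{\left(D,I \right)} = D^{2} D I + I = D^{3} I + I = I D^{3} + I = I + I D^{3}$)
$- 146 S{\left(145,\sqrt{12 + 45} \right)} = - 146 \sqrt{12 + 45} \left(1 + 145^{3}\right) = - 146 \sqrt{57} \left(1 + 3048625\right) = - 146 \sqrt{57} \cdot 3048626 = - 146 \cdot 3048626 \sqrt{57} = - 445099396 \sqrt{57}$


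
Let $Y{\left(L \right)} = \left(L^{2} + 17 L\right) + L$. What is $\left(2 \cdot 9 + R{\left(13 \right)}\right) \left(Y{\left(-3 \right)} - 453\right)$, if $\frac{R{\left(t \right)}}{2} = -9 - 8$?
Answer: $7968$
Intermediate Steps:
$Y{\left(L \right)} = L^{2} + 18 L$
$R{\left(t \right)} = -34$ ($R{\left(t \right)} = 2 \left(-9 - 8\right) = 2 \left(-17\right) = -34$)
$\left(2 \cdot 9 + R{\left(13 \right)}\right) \left(Y{\left(-3 \right)} - 453\right) = \left(2 \cdot 9 - 34\right) \left(- 3 \left(18 - 3\right) - 453\right) = \left(18 - 34\right) \left(\left(-3\right) 15 - 453\right) = - 16 \left(-45 - 453\right) = \left(-16\right) \left(-498\right) = 7968$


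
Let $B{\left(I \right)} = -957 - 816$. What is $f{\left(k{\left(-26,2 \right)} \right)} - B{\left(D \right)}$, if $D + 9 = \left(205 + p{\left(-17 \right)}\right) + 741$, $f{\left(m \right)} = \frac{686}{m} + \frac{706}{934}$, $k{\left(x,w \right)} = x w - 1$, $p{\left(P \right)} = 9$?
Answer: $\frac{43581870}{24751} \approx 1760.8$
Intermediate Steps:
$k{\left(x,w \right)} = -1 + w x$ ($k{\left(x,w \right)} = w x - 1 = -1 + w x$)
$f{\left(m \right)} = \frac{353}{467} + \frac{686}{m}$ ($f{\left(m \right)} = \frac{686}{m} + 706 \cdot \frac{1}{934} = \frac{686}{m} + \frac{353}{467} = \frac{353}{467} + \frac{686}{m}$)
$D = 946$ ($D = -9 + \left(\left(205 + 9\right) + 741\right) = -9 + \left(214 + 741\right) = -9 + 955 = 946$)
$B{\left(I \right)} = -1773$
$f{\left(k{\left(-26,2 \right)} \right)} - B{\left(D \right)} = \left(\frac{353}{467} + \frac{686}{-1 + 2 \left(-26\right)}\right) - -1773 = \left(\frac{353}{467} + \frac{686}{-1 - 52}\right) + 1773 = \left(\frac{353}{467} + \frac{686}{-53}\right) + 1773 = \left(\frac{353}{467} + 686 \left(- \frac{1}{53}\right)\right) + 1773 = \left(\frac{353}{467} - \frac{686}{53}\right) + 1773 = - \frac{301653}{24751} + 1773 = \frac{43581870}{24751}$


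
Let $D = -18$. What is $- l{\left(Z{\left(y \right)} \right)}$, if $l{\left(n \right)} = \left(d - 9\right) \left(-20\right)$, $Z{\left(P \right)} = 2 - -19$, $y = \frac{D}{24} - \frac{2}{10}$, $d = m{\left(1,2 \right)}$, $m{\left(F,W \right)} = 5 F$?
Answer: $-80$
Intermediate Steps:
$d = 5$ ($d = 5 \cdot 1 = 5$)
$y = - \frac{19}{20}$ ($y = - \frac{18}{24} - \frac{2}{10} = \left(-18\right) \frac{1}{24} - \frac{1}{5} = - \frac{3}{4} - \frac{1}{5} = - \frac{19}{20} \approx -0.95$)
$Z{\left(P \right)} = 21$ ($Z{\left(P \right)} = 2 + 19 = 21$)
$l{\left(n \right)} = 80$ ($l{\left(n \right)} = \left(5 - 9\right) \left(-20\right) = \left(-4\right) \left(-20\right) = 80$)
$- l{\left(Z{\left(y \right)} \right)} = \left(-1\right) 80 = -80$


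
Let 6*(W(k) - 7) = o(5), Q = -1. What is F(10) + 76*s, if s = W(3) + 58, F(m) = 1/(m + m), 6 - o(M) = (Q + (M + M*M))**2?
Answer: -338197/60 ≈ -5636.6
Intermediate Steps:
o(M) = 6 - (-1 + M + M**2)**2 (o(M) = 6 - (-1 + (M + M*M))**2 = 6 - (-1 + (M + M**2))**2 = 6 - (-1 + M + M**2)**2)
F(m) = 1/(2*m)
W(k) = -793/6 (W(k) = 7 + (6 - (-1 + 5 + 5**2)**2)/6 = 7 + (6 - (-1 + 5 + 25)**2)/6 = 7 + (6 - 1*29**2)/6 = 7 + (6 - 1*841)/6 = 7 + (6 - 841)/6 = 7 + (1/6)*(-835) = 7 - 835/6 = -793/6)
s = -445/6 (s = -793/6 + 58 = -445/6 ≈ -74.167)
F(10) + 76*s = (1/2)/10 + 76*(-445/6) = (1/2)*(1/10) - 16910/3 = 1/20 - 16910/3 = -338197/60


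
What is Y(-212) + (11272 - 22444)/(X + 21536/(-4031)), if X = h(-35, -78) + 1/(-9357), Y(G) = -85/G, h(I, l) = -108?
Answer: 89697264586703/906314335228 ≈ 98.969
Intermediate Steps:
X = -1010557/9357 (X = -108 + 1/(-9357) = -108 - 1/9357 = -1010557/9357 ≈ -108.00)
Y(-212) + (11272 - 22444)/(X + 21536/(-4031)) = -85/(-212) + (11272 - 22444)/(-1010557/9357 + 21536/(-4031)) = -85*(-1/212) - 11172/(-1010557/9357 + 21536*(-1/4031)) = 85/212 - 11172/(-1010557/9357 - 21536/4031) = 85/212 - 11172/(-4275067619/37718067) = 85/212 - 11172*(-37718067/4275067619) = 85/212 + 421386244524/4275067619 = 89697264586703/906314335228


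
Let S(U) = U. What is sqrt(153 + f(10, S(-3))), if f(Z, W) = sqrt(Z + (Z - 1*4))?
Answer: sqrt(157) ≈ 12.530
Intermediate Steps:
f(Z, W) = sqrt(-4 + 2*Z) (f(Z, W) = sqrt(Z + (Z - 4)) = sqrt(Z + (-4 + Z)) = sqrt(-4 + 2*Z))
sqrt(153 + f(10, S(-3))) = sqrt(153 + sqrt(-4 + 2*10)) = sqrt(153 + sqrt(-4 + 20)) = sqrt(153 + sqrt(16)) = sqrt(153 + 4) = sqrt(157)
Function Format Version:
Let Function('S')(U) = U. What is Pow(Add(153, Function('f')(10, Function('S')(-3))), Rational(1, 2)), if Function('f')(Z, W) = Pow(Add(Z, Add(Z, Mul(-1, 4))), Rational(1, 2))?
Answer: Pow(157, Rational(1, 2)) ≈ 12.530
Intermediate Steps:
Function('f')(Z, W) = Pow(Add(-4, Mul(2, Z)), Rational(1, 2)) (Function('f')(Z, W) = Pow(Add(Z, Add(Z, -4)), Rational(1, 2)) = Pow(Add(Z, Add(-4, Z)), Rational(1, 2)) = Pow(Add(-4, Mul(2, Z)), Rational(1, 2)))
Pow(Add(153, Function('f')(10, Function('S')(-3))), Rational(1, 2)) = Pow(Add(153, Pow(Add(-4, Mul(2, 10)), Rational(1, 2))), Rational(1, 2)) = Pow(Add(153, Pow(Add(-4, 20), Rational(1, 2))), Rational(1, 2)) = Pow(Add(153, Pow(16, Rational(1, 2))), Rational(1, 2)) = Pow(Add(153, 4), Rational(1, 2)) = Pow(157, Rational(1, 2))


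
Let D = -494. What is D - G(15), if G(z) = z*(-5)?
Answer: -419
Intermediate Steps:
G(z) = -5*z
D - G(15) = -494 - (-5)*15 = -494 - 1*(-75) = -494 + 75 = -419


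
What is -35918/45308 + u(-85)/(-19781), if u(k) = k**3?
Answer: 13557140771/448118774 ≈ 30.253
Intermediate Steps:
-35918/45308 + u(-85)/(-19781) = -35918/45308 + (-85)**3/(-19781) = -35918*1/45308 - 614125*(-1/19781) = -17959/22654 + 614125/19781 = 13557140771/448118774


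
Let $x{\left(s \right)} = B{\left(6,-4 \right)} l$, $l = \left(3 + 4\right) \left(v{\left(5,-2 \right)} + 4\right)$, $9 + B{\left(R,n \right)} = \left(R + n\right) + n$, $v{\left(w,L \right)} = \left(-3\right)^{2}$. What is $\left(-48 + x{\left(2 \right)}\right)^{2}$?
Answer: $1100401$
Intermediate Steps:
$v{\left(w,L \right)} = 9$
$B{\left(R,n \right)} = -9 + R + 2 n$ ($B{\left(R,n \right)} = -9 + \left(\left(R + n\right) + n\right) = -9 + \left(R + 2 n\right) = -9 + R + 2 n$)
$l = 91$ ($l = \left(3 + 4\right) \left(9 + 4\right) = 7 \cdot 13 = 91$)
$x{\left(s \right)} = -1001$ ($x{\left(s \right)} = \left(-9 + 6 + 2 \left(-4\right)\right) 91 = \left(-9 + 6 - 8\right) 91 = \left(-11\right) 91 = -1001$)
$\left(-48 + x{\left(2 \right)}\right)^{2} = \left(-48 - 1001\right)^{2} = \left(-1049\right)^{2} = 1100401$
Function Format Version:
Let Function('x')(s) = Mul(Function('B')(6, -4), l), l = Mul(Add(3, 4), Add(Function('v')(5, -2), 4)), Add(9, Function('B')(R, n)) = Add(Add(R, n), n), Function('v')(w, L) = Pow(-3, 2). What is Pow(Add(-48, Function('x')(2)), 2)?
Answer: 1100401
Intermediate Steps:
Function('v')(w, L) = 9
Function('B')(R, n) = Add(-9, R, Mul(2, n)) (Function('B')(R, n) = Add(-9, Add(Add(R, n), n)) = Add(-9, Add(R, Mul(2, n))) = Add(-9, R, Mul(2, n)))
l = 91 (l = Mul(Add(3, 4), Add(9, 4)) = Mul(7, 13) = 91)
Function('x')(s) = -1001 (Function('x')(s) = Mul(Add(-9, 6, Mul(2, -4)), 91) = Mul(Add(-9, 6, -8), 91) = Mul(-11, 91) = -1001)
Pow(Add(-48, Function('x')(2)), 2) = Pow(Add(-48, -1001), 2) = Pow(-1049, 2) = 1100401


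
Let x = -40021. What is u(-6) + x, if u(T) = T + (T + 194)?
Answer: -39839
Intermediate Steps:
u(T) = 194 + 2*T (u(T) = T + (194 + T) = 194 + 2*T)
u(-6) + x = (194 + 2*(-6)) - 40021 = (194 - 12) - 40021 = 182 - 40021 = -39839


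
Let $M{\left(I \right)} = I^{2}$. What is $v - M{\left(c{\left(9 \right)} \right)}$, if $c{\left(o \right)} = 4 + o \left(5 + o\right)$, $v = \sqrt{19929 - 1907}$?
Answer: $-16900 + \sqrt{18022} \approx -16766.0$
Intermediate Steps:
$v = \sqrt{18022} \approx 134.25$
$v - M{\left(c{\left(9 \right)} \right)} = \sqrt{18022} - \left(4 + 9^{2} + 5 \cdot 9\right)^{2} = \sqrt{18022} - \left(4 + 81 + 45\right)^{2} = \sqrt{18022} - 130^{2} = \sqrt{18022} - 16900 = -16900 + \sqrt{18022}$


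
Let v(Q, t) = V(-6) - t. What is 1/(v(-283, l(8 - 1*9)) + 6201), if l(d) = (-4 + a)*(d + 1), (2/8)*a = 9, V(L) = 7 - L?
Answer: 1/6214 ≈ 0.00016093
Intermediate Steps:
a = 36 (a = 4*9 = 36)
l(d) = 32 + 32*d (l(d) = (-4 + 36)*(d + 1) = 32*(1 + d) = 32 + 32*d)
v(Q, t) = 13 - t (v(Q, t) = (7 - 1*(-6)) - t = (7 + 6) - t = 13 - t)
1/(v(-283, l(8 - 1*9)) + 6201) = 1/((13 - (32 + 32*(8 - 1*9))) + 6201) = 1/((13 - (32 + 32*(8 - 9))) + 6201) = 1/((13 - (32 + 32*(-1))) + 6201) = 1/((13 - (32 - 32)) + 6201) = 1/((13 - 1*0) + 6201) = 1/((13 + 0) + 6201) = 1/(13 + 6201) = 1/6214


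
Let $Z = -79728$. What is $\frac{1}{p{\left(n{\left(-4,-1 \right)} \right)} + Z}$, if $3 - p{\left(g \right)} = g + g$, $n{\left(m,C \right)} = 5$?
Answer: $- \frac{1}{79735} \approx -1.2542 \cdot 10^{-5}$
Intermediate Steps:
$p{\left(g \right)} = 3 - 2 g$ ($p{\left(g \right)} = 3 - \left(g + g\right) = 3 - 2 g$)
$\frac{1}{p{\left(n{\left(-4,-1 \right)} \right)} + Z} = \frac{1}{\left(3 - 10\right) - 79728} = \frac{1}{-7 - 79728} = \frac{1}{-79735} = - \frac{1}{79735}$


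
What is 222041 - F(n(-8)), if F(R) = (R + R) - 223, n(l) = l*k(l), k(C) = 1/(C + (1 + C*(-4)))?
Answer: 5556616/25 ≈ 2.2226e+5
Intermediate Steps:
k(C) = 1/(1 - 3*C) (k(C) = 1/(C + (1 - 4*C)) = 1/(1 - 3*C))
n(l) = -l/(-1 + 3*l) (n(l) = l*(-1/(-1 + 3*l)) = -l/(-1 + 3*l))
F(R) = -223 + 2*R (F(R) = 2*R - 223 = -223 + 2*R)
222041 - F(n(-8)) = 222041 - (-223 + 2*(-1*(-8)/(-1 + 3*(-8)))) = 222041 - (-223 + 2*(-1*(-8)/(-1 - 24))) = 222041 - (-223 + 2*(-1*(-8)/(-25))) = 222041 - (-223 + 2*(-1*(-8)*(-1/25))) = 222041 - (-223 + 2*(-8/25)) = 222041 - (-223 - 16/25) = 222041 - 1*(-5591/25) = 222041 + 5591/25 = 5556616/25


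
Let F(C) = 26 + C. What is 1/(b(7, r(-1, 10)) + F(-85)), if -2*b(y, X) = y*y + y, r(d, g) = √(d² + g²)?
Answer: -1/87 ≈ -0.011494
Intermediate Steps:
b(y, X) = -y/2 - y²/2 (b(y, X) = -(y*y + y)/2 = -(y² + y)/2 = -(y + y²)/2 = -y/2 - y²/2)
1/(b(7, r(-1, 10)) + F(-85)) = 1/(-½*7*(1 + 7) + (26 - 85)) = 1/(-½*7*8 - 59) = 1/(-28 - 59) = 1/(-87) = -1/87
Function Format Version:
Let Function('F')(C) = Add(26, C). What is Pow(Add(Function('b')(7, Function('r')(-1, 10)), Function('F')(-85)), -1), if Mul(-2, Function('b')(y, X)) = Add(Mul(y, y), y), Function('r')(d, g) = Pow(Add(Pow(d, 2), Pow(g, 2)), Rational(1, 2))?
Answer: Rational(-1, 87) ≈ -0.011494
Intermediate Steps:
Function('b')(y, X) = Add(Mul(Rational(-1, 2), y), Mul(Rational(-1, 2), Pow(y, 2))) (Function('b')(y, X) = Mul(Rational(-1, 2), Add(Mul(y, y), y)) = Mul(Rational(-1, 2), Add(Pow(y, 2), y)) = Mul(Rational(-1, 2), Add(y, Pow(y, 2))) = Add(Mul(Rational(-1, 2), y), Mul(Rational(-1, 2), Pow(y, 2))))
Pow(Add(Function('b')(7, Function('r')(-1, 10)), Function('F')(-85)), -1) = Pow(Add(Mul(Rational(-1, 2), 7, Add(1, 7)), Add(26, -85)), -1) = Pow(Add(Mul(Rational(-1, 2), 7, 8), -59), -1) = Pow(Add(-28, -59), -1) = Pow(-87, -1) = Rational(-1, 87)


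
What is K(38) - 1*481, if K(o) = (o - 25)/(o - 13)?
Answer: -12012/25 ≈ -480.48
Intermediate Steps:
K(o) = (-25 + o)/(-13 + o)
K(38) - 1*481 = (-25 + 38)/(-13 + 38) - 1*481 = 13/25 - 481 = -12012/25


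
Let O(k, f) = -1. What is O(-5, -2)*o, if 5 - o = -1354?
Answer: -1359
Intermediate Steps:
o = 1359 (o = 5 - 1*(-1354) = 5 + 1354 = 1359)
O(-5, -2)*o = -1*1359 = -1359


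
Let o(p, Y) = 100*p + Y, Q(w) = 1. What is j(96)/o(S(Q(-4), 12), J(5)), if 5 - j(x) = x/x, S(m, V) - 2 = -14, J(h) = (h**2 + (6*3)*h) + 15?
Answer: -2/535 ≈ -0.0037383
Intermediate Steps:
J(h) = 15 + h**2 + 18*h (J(h) = (h**2 + 18*h) + 15 = 15 + h**2 + 18*h)
S(m, V) = -12 (S(m, V) = 2 - 14 = -12)
o(p, Y) = Y + 100*p
j(x) = 4 (j(x) = 5 - x/x = 5 - 1*1 = 5 - 1 = 4)
j(96)/o(S(Q(-4), 12), J(5)) = 4/((15 + 5**2 + 18*5) + 100*(-12)) = 4/((15 + 25 + 90) - 1200) = 4/(130 - 1200) = 4/(-1070) = 4*(-1/1070) = -2/535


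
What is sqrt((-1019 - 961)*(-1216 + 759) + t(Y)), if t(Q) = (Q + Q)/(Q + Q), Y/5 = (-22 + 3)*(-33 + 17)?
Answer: sqrt(904861) ≈ 951.24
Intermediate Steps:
Y = 1520 (Y = 5*((-22 + 3)*(-33 + 17)) = 5*(-19*(-16)) = 5*304 = 1520)
t(Q) = 1 (t(Q) = (2*Q)/((2*Q)) = (2*Q)*(1/(2*Q)) = 1)
sqrt((-1019 - 961)*(-1216 + 759) + t(Y)) = sqrt((-1019 - 961)*(-1216 + 759) + 1) = sqrt(-1980*(-457) + 1) = sqrt(904860 + 1) = sqrt(904861)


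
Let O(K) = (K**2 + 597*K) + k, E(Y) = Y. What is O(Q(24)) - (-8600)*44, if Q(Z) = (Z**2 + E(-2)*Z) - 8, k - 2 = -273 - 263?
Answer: 958706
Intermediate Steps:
k = -534 (k = 2 + (-273 - 263) = 2 - 536 = -534)
Q(Z) = -8 + Z**2 - 2*Z (Q(Z) = (Z**2 - 2*Z) - 8 = -8 + Z**2 - 2*Z)
O(K) = -534 + K**2 + 597*K (O(K) = (K**2 + 597*K) - 534 = -534 + K**2 + 597*K)
O(Q(24)) - (-8600)*44 = (-534 + (-8 + 24**2 - 2*24)**2 + 597*(-8 + 24**2 - 2*24)) - (-8600)*44 = (-534 + (-8 + 576 - 48)**2 + 597*(-8 + 576 - 48)) - 1*(-378400) = (-534 + 520**2 + 597*520) + 378400 = (-534 + 270400 + 310440) + 378400 = 580306 + 378400 = 958706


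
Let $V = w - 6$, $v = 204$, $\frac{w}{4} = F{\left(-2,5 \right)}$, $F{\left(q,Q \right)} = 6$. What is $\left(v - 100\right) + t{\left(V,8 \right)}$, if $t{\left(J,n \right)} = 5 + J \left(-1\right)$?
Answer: $91$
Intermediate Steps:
$w = 24$ ($w = 4 \cdot 6 = 24$)
$V = 18$ ($V = 24 - 6 = 18$)
$t{\left(J,n \right)} = 5 - J$
$\left(v - 100\right) + t{\left(V,8 \right)} = \left(204 - 100\right) + \left(5 - 18\right) = 104 + \left(5 - 18\right) = 104 - 13 = 91$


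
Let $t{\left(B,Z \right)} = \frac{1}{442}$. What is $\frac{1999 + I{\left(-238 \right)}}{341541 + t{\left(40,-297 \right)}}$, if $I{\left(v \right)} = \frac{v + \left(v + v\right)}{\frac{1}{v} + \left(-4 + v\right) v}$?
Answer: $\frac{12111602769682}{2069351977032181} \approx 0.0058528$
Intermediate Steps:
$t{\left(B,Z \right)} = \frac{1}{442}$
$I{\left(v \right)} = \frac{3 v}{\frac{1}{v} + v \left(-4 + v\right)}$ ($I{\left(v \right)} = \frac{v + 2 v}{\frac{1}{v} + v \left(-4 + v\right)} = \frac{3 v}{\frac{1}{v} + v \left(-4 + v\right)}$)
$\frac{1999 + I{\left(-238 \right)}}{341541 + t{\left(40,-297 \right)}} = \frac{1999 + \frac{3 \left(-238\right)^{2}}{1 + \left(-238\right)^{3} - 4 \left(-238\right)^{2}}}{341541 + \frac{1}{442}} = \frac{1999 + 3 \cdot 56644 \frac{1}{1 - 13481272 - 226576}}{\frac{150961123}{442}} = \left(1999 + 3 \cdot 56644 \frac{1}{1 - 13481272 - 226576}\right) \frac{442}{150961123} = \left(1999 + 3 \cdot 56644 \frac{1}{-13707847}\right) \frac{442}{150961123} = \left(1999 + 3 \cdot 56644 \left(- \frac{1}{13707847}\right)\right) \frac{442}{150961123} = \left(1999 - \frac{169932}{13707847}\right) \frac{442}{150961123} = \frac{27401816221}{13707847} \cdot \frac{442}{150961123} = \frac{12111602769682}{2069351977032181}$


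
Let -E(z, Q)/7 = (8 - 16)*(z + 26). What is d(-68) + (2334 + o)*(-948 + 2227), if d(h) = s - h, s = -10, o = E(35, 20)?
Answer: 7354308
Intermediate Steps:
E(z, Q) = 1456 + 56*z (E(z, Q) = -7*(8 - 16)*(z + 26) = -(-56)*(26 + z) = -7*(-208 - 8*z) = 1456 + 56*z)
o = 3416 (o = 1456 + 56*35 = 1456 + 1960 = 3416)
d(h) = -10 - h
d(-68) + (2334 + o)*(-948 + 2227) = (-10 - 1*(-68)) + (2334 + 3416)*(-948 + 2227) = (-10 + 68) + 5750*1279 = 58 + 7354250 = 7354308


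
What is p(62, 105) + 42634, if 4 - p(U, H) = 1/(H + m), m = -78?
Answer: 1151225/27 ≈ 42638.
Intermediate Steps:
p(U, H) = 4 - 1/(-78 + H) (p(U, H) = 4 - 1/(H - 78) = 4 - 1/(-78 + H))
p(62, 105) + 42634 = (-313 + 4*105)/(-78 + 105) + 42634 = (-313 + 420)/27 + 42634 = (1/27)*107 + 42634 = 107/27 + 42634 = 1151225/27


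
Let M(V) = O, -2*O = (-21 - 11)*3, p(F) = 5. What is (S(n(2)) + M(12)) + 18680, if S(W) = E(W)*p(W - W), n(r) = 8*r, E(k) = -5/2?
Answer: 37431/2 ≈ 18716.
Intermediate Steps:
E(k) = -5/2 (E(k) = -5*½ = -5/2)
S(W) = -25/2 (S(W) = -5/2*5 = -25/2)
O = 48 (O = -(-21 - 11)*3/2 = -(-16)*3 = -½*(-96) = 48)
M(V) = 48
(S(n(2)) + M(12)) + 18680 = (-25/2 + 48) + 18680 = 71/2 + 18680 = 37431/2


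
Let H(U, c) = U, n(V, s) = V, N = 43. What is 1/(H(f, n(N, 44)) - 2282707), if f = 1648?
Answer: -1/2281059 ≈ -4.3839e-7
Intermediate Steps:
1/(H(f, n(N, 44)) - 2282707) = 1/(1648 - 2282707) = 1/(-2281059) = -1/2281059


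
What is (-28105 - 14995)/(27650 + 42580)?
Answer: -4310/7023 ≈ -0.61370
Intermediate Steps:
(-28105 - 14995)/(27650 + 42580) = -43100/70230 = -43100*1/70230 = -4310/7023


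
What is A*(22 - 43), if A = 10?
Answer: -210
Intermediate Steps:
A*(22 - 43) = 10*(22 - 43) = 10*(-21) = -210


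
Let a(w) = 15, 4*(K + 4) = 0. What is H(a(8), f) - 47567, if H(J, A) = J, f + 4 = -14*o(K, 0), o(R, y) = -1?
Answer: -47552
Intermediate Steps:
K = -4 (K = -4 + (¼)*0 = -4 + 0 = -4)
f = 10 (f = -4 - 14*(-1) = -4 + 14 = 10)
H(a(8), f) - 47567 = 15 - 47567 = -47552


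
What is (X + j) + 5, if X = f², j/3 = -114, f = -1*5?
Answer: -312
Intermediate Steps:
f = -5
j = -342 (j = 3*(-114) = -342)
X = 25 (X = (-5)² = 25)
(X + j) + 5 = (25 - 342) + 5 = -317 + 5 = -312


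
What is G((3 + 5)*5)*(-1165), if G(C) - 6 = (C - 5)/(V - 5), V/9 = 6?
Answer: -54755/7 ≈ -7822.1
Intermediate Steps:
V = 54 (V = 9*6 = 54)
G(C) = 289/49 + C/49 (G(C) = 6 + (C - 5)/(54 - 5) = 6 + (-5 + C)/49 = 6 + (-5 + C)*(1/49) = 6 + (-5/49 + C/49) = 289/49 + C/49)
G((3 + 5)*5)*(-1165) = (289/49 + ((3 + 5)*5)/49)*(-1165) = (289/49 + (8*5)/49)*(-1165) = (289/49 + (1/49)*40)*(-1165) = (289/49 + 40/49)*(-1165) = (47/7)*(-1165) = -54755/7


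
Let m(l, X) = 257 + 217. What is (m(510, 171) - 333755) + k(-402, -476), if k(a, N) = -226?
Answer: -333507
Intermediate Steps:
m(l, X) = 474
(m(510, 171) - 333755) + k(-402, -476) = (474 - 333755) - 226 = -333281 - 226 = -333507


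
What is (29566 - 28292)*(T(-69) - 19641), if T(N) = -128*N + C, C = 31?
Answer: -13731172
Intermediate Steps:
T(N) = 31 - 128*N (T(N) = -128*N + 31 = 31 - 128*N)
(29566 - 28292)*(T(-69) - 19641) = (29566 - 28292)*((31 - 128*(-69)) - 19641) = 1274*((31 + 8832) - 19641) = 1274*(8863 - 19641) = 1274*(-10778) = -13731172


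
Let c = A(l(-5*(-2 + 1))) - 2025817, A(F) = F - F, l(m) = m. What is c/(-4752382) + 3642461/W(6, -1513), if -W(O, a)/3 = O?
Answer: -4327582406849/21385719 ≈ -2.0236e+5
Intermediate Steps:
W(O, a) = -3*O
A(F) = 0
c = -2025817 (c = 0 - 2025817 = -2025817)
c/(-4752382) + 3642461/W(6, -1513) = -2025817/(-4752382) + 3642461/((-3*6)) = -2025817*(-1/4752382) + 3642461/(-18) = 2025817/4752382 + 3642461*(-1/18) = 2025817/4752382 - 3642461/18 = -4327582406849/21385719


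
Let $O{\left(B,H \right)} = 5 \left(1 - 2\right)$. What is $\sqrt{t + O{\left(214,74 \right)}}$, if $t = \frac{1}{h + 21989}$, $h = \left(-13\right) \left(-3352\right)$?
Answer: $\frac{4 i \sqrt{149262365}}{21855} \approx 2.2361 i$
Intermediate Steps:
$h = 43576$
$O{\left(B,H \right)} = -5$ ($O{\left(B,H \right)} = 5 \left(-1\right) = -5$)
$t = \frac{1}{65565}$ ($t = \frac{1}{43576 + 21989} = \frac{1}{65565} \approx 1.5252 \cdot 10^{-5}$)
$\sqrt{t + O{\left(214,74 \right)}} = \sqrt{\frac{1}{65565} - 5} = \sqrt{- \frac{327824}{65565}} = \frac{4 i \sqrt{149262365}}{21855}$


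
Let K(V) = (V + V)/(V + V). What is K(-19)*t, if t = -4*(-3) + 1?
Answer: 13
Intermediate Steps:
K(V) = 1 (K(V) = (2*V)/((2*V)) = (2*V)*(1/(2*V)) = 1)
t = 13 (t = 12 + 1 = 13)
K(-19)*t = 1*13 = 13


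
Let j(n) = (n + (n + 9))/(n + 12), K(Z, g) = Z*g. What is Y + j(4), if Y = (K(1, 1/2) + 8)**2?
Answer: 1173/16 ≈ 73.313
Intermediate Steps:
Y = 289/4 (Y = (1/2 + 8)**2 = (17/2)**2 = 289/4 ≈ 72.250)
j(n) = (9 + 2*n)/(12 + n) (j(n) = (n + (9 + n))/(12 + n) = (9 + 2*n)/(12 + n))
Y + j(4) = 289/4 + (9 + 2*4)/(12 + 4) = 289/4 + (9 + 8)/16 = 289/4 + (1/16)*17 = 289/4 + 17/16 = 1173/16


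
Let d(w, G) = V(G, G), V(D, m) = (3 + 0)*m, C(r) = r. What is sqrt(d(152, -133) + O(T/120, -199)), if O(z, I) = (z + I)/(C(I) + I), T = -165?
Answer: I*sqrt(252493787)/796 ≈ 19.962*I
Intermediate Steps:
V(D, m) = 3*m
d(w, G) = 3*G
O(z, I) = (I + z)/(2*I) (O(z, I) = (z + I)/(I + I) = (I + z)/((2*I)) = (I + z)*(1/(2*I)) = (I + z)/(2*I))
sqrt(d(152, -133) + O(T/120, -199)) = sqrt(3*(-133) + (1/2)*(-199 - 165/120)/(-199)) = sqrt(-399 + (1/2)*(-1/199)*(-199 - 165*1/120)) = sqrt(-399 + (1/2)*(-1/199)*(-199 - 11/8)) = sqrt(-399 + (1/2)*(-1/199)*(-1603/8)) = sqrt(-399 + 1603/3184) = sqrt(-1268813/3184) = I*sqrt(252493787)/796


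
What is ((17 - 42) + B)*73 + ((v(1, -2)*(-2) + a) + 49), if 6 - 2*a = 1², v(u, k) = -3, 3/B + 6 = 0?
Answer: -1804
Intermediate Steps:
B = -½ (B = 3/(-6 + 0) = 3/(-6) = 3*(-⅙) = -½ ≈ -0.50000)
a = 5/2 (a = 3 - ½*1² = 3 - ½*1 = 3 - ½ = 5/2 ≈ 2.5000)
((17 - 42) + B)*73 + ((v(1, -2)*(-2) + a) + 49) = ((17 - 42) - ½)*73 + ((-3*(-2) + 5/2) + 49) = (-25 - ½)*73 + ((6 + 5/2) + 49) = -51/2*73 + (17/2 + 49) = -3723/2 + 115/2 = -1804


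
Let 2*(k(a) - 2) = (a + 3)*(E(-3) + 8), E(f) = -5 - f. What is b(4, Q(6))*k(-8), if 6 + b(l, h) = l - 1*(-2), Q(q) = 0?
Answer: 0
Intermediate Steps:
b(l, h) = -4 + l (b(l, h) = -6 + (l - 1*(-2)) = -6 + (l + 2) = -6 + (2 + l) = -4 + l)
k(a) = 11 + 3*a (k(a) = 2 + ((a + 3)*((-5 - 1*(-3)) + 8))/2 = 2 + ((3 + a)*((-5 + 3) + 8))/2 = 2 + ((3 + a)*(-2 + 8))/2 = 2 + ((3 + a)*6)/2 = 2 + (18 + 6*a)/2 = 2 + (9 + 3*a) = 11 + 3*a)
b(4, Q(6))*k(-8) = (-4 + 4)*(11 + 3*(-8)) = 0*(11 - 24) = 0*(-13) = 0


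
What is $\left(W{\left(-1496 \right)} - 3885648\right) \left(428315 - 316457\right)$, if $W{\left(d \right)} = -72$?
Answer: $-434648867760$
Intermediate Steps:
$\left(W{\left(-1496 \right)} - 3885648\right) \left(428315 - 316457\right) = \left(-72 - 3885648\right) \left(428315 - 316457\right) = \left(-3885720\right) 111858 = -434648867760$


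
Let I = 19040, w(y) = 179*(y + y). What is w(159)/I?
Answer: 28461/9520 ≈ 2.9896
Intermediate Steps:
w(y) = 358*y (w(y) = 179*(2*y) = 358*y)
w(159)/I = (358*159)/19040 = 56922*(1/19040) = 28461/9520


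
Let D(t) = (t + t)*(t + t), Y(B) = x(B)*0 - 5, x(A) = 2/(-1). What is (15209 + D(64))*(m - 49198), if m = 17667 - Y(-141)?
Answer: -996000918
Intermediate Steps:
x(A) = -2 (x(A) = 2*(-1) = -2)
Y(B) = -5 (Y(B) = -2*0 - 5 = 0 - 5 = -5)
D(t) = 4*t² (D(t) = (2*t)*(2*t) = 4*t²)
m = 17672 (m = 17667 - 1*(-5) = 17667 + 5 = 17672)
(15209 + D(64))*(m - 49198) = (15209 + 4*64²)*(17672 - 49198) = (15209 + 4*4096)*(-31526) = (15209 + 16384)*(-31526) = 31593*(-31526) = -996000918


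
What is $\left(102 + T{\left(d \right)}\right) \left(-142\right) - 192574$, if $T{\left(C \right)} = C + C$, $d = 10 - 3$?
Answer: $-209046$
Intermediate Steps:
$d = 7$ ($d = 10 - 3 = 7$)
$T{\left(C \right)} = 2 C$
$\left(102 + T{\left(d \right)}\right) \left(-142\right) - 192574 = \left(102 + 2 \cdot 7\right) \left(-142\right) - 192574 = \left(102 + 14\right) \left(-142\right) - 192574 = 116 \left(-142\right) - 192574 = -16472 - 192574 = -209046$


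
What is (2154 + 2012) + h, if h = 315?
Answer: 4481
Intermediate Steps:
(2154 + 2012) + h = (2154 + 2012) + 315 = 4166 + 315 = 4481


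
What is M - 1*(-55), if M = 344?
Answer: 399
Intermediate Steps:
M - 1*(-55) = 344 - 1*(-55) = 344 + 55 = 399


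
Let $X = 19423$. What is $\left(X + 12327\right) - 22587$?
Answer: $9163$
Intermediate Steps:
$\left(X + 12327\right) - 22587 = \left(19423 + 12327\right) - 22587 = 31750 - 22587 = 9163$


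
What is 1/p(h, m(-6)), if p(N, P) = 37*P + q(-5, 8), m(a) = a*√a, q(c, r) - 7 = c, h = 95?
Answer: 1/147854 + 111*I*√6/147854 ≈ 6.7634e-6 + 0.0018389*I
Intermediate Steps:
q(c, r) = 7 + c
m(a) = a^(3/2)
p(N, P) = 2 + 37*P (p(N, P) = 37*P + (7 - 5) = 37*P + 2 = 2 + 37*P)
1/p(h, m(-6)) = 1/(2 + 37*(-6)^(3/2)) = 1/(2 + 37*(-6*I*√6)) = 1/(2 - 222*I*√6)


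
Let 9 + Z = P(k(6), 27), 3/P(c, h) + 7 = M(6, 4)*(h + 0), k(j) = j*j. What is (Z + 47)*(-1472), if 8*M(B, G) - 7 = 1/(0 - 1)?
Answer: -2982272/53 ≈ -56269.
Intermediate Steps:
k(j) = j²
M(B, G) = ¾ (M(B, G) = 7/8 + 1/(8*(0 - 1)) = 7/8 + (⅛)/(-1) = 7/8 + (⅛)*(-1) = 7/8 - ⅛ = ¾)
P(c, h) = 3/(-7 + 3*h/4) (P(c, h) = 3/(-7 + 3*(h + 0)/4) = 3/(-7 + 3*h/4))
Z = -465/53 (Z = -9 + 12/(-28 + 3*27) = -9 + 12/(-28 + 81) = -9 + 12/53 = -465/53 ≈ -8.7736)
(Z + 47)*(-1472) = (-465/53 + 47)*(-1472) = (2026/53)*(-1472) = -2982272/53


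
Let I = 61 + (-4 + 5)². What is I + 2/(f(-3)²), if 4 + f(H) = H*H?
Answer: 1552/25 ≈ 62.080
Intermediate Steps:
f(H) = -4 + H² (f(H) = -4 + H*H = -4 + H²)
I = 62 (I = 61 + 1² = 61 + 1 = 62)
I + 2/(f(-3)²) = 62 + 2/((-4 + (-3)²)²) = 62 + 2/((-4 + 9)²) = 62 + 2/(5²) = 62 + 2/25 = 1552/25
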